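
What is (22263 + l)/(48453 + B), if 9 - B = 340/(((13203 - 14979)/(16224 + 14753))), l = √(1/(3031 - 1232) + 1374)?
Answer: 9884772/24150173 + 444*√4446816773/43446161227 ≈ 0.40999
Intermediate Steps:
l = √4446816773/1799 (l = √(1/1799 + 1374) = √(2471827/1799) = √4446816773/1799 ≈ 37.068)
B = 2637041/444 (B = 9 - 340/((13203 - 14979)/(16224 + 14753)) = 9 - 340/((-1776/30977)) = 9 - 340/((-1776*1/30977)) = 9 - 340/(-1776/30977) = 9 - 340*(-30977)/1776 = 9 - 1*(-2633045/444) = 9 + 2633045/444 = 2637041/444 ≈ 5939.3)
(22263 + l)/(48453 + B) = (22263 + √4446816773/1799)/(48453 + 2637041/444) = (22263 + √4446816773/1799)/(24150173/444) = (22263 + √4446816773/1799)*(444/24150173) = 9884772/24150173 + 444*√4446816773/43446161227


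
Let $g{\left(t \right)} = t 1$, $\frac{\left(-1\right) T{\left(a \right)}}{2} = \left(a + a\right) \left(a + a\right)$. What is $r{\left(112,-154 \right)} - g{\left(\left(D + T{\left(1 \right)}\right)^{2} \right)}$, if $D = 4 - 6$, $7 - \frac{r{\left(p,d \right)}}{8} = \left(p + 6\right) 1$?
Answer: $-988$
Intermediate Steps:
$r{\left(p,d \right)} = 8 - 8 p$ ($r{\left(p,d \right)} = 56 - 8 \left(p + 6\right) 1 = 56 - 8 \left(6 + p\right) 1 = 56 - 8 \left(6 + p\right) = 56 - \left(48 + 8 p\right) = 8 - 8 p$)
$D = -2$ ($D = 4 - 6 = -2$)
$T{\left(a \right)} = - 8 a^{2}$ ($T{\left(a \right)} = - 2 \left(a + a\right) \left(a + a\right) = - 2 \cdot 2 a 2 a = - 2 \cdot 4 a^{2} = - 8 a^{2}$)
$g{\left(t \right)} = t$
$r{\left(112,-154 \right)} - g{\left(\left(D + T{\left(1 \right)}\right)^{2} \right)} = \left(8 - 896\right) - \left(-2 - 8 \cdot 1^{2}\right)^{2} = \left(8 - 896\right) - \left(-2 - 8\right)^{2} = -888 - \left(-2 - 8\right)^{2} = -888 - \left(-10\right)^{2} = -888 - 100 = -988$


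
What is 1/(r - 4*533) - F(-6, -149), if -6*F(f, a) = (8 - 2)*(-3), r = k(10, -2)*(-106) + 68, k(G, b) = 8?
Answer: -8737/2912 ≈ -3.0003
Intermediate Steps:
r = -780 (r = 8*(-106) + 68 = -848 + 68 = -780)
F(f, a) = 3 (F(f, a) = -(8 - 2)*(-3)/6 = -(-3) = -⅙*(-18) = 3)
1/(r - 4*533) - F(-6, -149) = 1/(-780 - 4*533) - 1*3 = 1/(-780 - 2132) - 3 = 1/(-2912) - 3 = -1/2912 - 3 = -8737/2912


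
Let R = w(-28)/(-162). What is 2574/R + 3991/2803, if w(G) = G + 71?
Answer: -1168645751/120529 ≈ -9696.0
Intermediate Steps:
w(G) = 71 + G
R = -43/162 (R = (71 - 28)/(-162) = 43*(-1/162) = -43/162 ≈ -0.26543)
2574/R + 3991/2803 = 2574/(-43/162) + 3991/2803 = 2574*(-162/43) + 3991*(1/2803) = -416988/43 + 3991/2803 = -1168645751/120529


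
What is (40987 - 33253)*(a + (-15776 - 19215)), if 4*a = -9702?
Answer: -289379211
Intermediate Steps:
a = -4851/2 (a = (¼)*(-9702) = -4851/2 ≈ -2425.5)
(40987 - 33253)*(a + (-15776 - 19215)) = (40987 - 33253)*(-4851/2 + (-15776 - 19215)) = 7734*(-4851/2 - 34991) = 7734*(-74833/2) = -289379211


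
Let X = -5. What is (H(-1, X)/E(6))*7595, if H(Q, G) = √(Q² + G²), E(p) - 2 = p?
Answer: 7595*√26/8 ≈ 4840.9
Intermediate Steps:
E(p) = 2 + p
H(Q, G) = √(G² + Q²)
(H(-1, X)/E(6))*7595 = (√((-5)² + (-1)²)/(2 + 6))*7595 = (√(25 + 1)/8)*7595 = (√26*(⅛))*7595 = (√26/8)*7595 = 7595*√26/8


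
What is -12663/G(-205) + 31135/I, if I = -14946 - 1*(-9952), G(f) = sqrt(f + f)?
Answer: -31135/4994 + 12663*I*sqrt(410)/410 ≈ -6.2345 + 625.38*I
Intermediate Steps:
G(f) = sqrt(2)*sqrt(f) (G(f) = sqrt(2*f) = sqrt(2)*sqrt(f))
I = -4994 (I = -14946 + 9952 = -4994)
-12663/G(-205) + 31135/I = -12663*(-I*sqrt(410)/410) + 31135/(-4994) = -12663*(-I*sqrt(410)/410) + 31135*(-1/4994) = -12663*(-I*sqrt(410)/410) - 31135/4994 = -(-12663)*I*sqrt(410)/410 - 31135/4994 = 12663*I*sqrt(410)/410 - 31135/4994 = -31135/4994 + 12663*I*sqrt(410)/410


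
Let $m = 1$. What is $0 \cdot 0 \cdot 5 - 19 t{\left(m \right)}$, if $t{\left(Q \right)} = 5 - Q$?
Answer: $-76$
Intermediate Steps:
$0 \cdot 0 \cdot 5 - 19 t{\left(m \right)} = 0 \cdot 0 \cdot 5 - 19 \left(5 - 1\right) = 0 \cdot 5 - 19 \left(5 - 1\right) = 0 - 76 = -76$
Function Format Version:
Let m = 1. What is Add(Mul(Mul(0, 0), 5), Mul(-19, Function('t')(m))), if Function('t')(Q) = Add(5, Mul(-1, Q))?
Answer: -76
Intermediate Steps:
Add(Mul(Mul(0, 0), 5), Mul(-19, Function('t')(m))) = Add(Mul(Mul(0, 0), 5), Mul(-19, Add(5, Mul(-1, 1)))) = Add(Mul(0, 5), Mul(-19, Add(5, -1))) = Add(0, Mul(-19, 4)) = Add(0, -76) = -76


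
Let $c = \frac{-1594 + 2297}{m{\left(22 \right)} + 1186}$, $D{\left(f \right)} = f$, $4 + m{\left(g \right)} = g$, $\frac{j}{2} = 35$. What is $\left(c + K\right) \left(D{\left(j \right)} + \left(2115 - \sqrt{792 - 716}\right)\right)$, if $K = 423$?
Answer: $\frac{1114339075}{1204} - \frac{509995 \sqrt{19}}{602} \approx 9.2184 \cdot 10^{5}$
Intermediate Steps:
$j = 70$ ($j = 2 \cdot 35 = 70$)
$m{\left(g \right)} = -4 + g$
$c = \frac{703}{1204}$ ($c = \frac{-1594 + 2297}{\left(-4 + 22\right) + 1186} = \frac{703}{18 + 1186} = \frac{703}{1204} \approx 0.58389$)
$\left(c + K\right) \left(D{\left(j \right)} + \left(2115 - \sqrt{792 - 716}\right)\right) = \left(\frac{703}{1204} + 423\right) \left(70 + \left(2115 - \sqrt{792 - 716}\right)\right) = \frac{509995 \left(70 + \left(2115 - \sqrt{76}\right)\right)}{1204} = \frac{509995 \left(70 + \left(2115 - 2 \sqrt{19}\right)\right)}{1204} = \frac{509995 \left(2185 - 2 \sqrt{19}\right)}{1204} = \frac{1114339075}{1204} - \frac{509995 \sqrt{19}}{602}$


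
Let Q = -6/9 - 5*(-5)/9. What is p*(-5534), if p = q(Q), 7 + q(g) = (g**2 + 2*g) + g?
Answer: -1698938/81 ≈ -20975.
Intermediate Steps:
Q = 19/9 (Q = -6*1/9 + 25*(1/9) = -2/3 + 25/9 = 19/9 ≈ 2.1111)
q(g) = -7 + g**2 + 3*g (q(g) = -7 + ((g**2 + 2*g) + g) = -7 + (g**2 + 3*g) = -7 + g**2 + 3*g)
p = 307/81 (p = -7 + (19/9)**2 + 3*(19/9) = -7 + 361/81 + 19/3 = 307/81 ≈ 3.7901)
p*(-5534) = (307/81)*(-5534) = -1698938/81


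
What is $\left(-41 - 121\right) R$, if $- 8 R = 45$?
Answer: $\frac{3645}{4} \approx 911.25$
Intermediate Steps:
$R = - \frac{45}{8}$ ($R = \left(- \frac{1}{8}\right) 45 = - \frac{45}{8} \approx -5.625$)
$\left(-41 - 121\right) R = \left(-41 - 121\right) \left(- \frac{45}{8}\right) = \left(-162\right) \left(- \frac{45}{8}\right) = \frac{3645}{4}$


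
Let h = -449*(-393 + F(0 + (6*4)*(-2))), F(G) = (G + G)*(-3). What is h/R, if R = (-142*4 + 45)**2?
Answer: 47145/273529 ≈ 0.17236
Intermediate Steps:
F(G) = -6*G (F(G) = (2*G)*(-3) = -6*G)
R = 273529 (R = (-568 + 45)**2 = (-523)**2 = 273529)
h = 47145 (h = -449*(-393 - 6*(0 + (6*4)*(-2))) = -449*(-393 - 6*(0 + 24*(-2))) = -449*(-393 - 6*(0 - 48)) = -449*(-393 - 6*(-48)) = -449*(-393 + 288) = -449*(-105) = 47145)
h/R = 47145/273529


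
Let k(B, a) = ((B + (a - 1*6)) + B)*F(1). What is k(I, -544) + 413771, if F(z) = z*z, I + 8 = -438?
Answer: 412329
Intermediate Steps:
I = -446 (I = -8 - 438 = -446)
F(z) = z**2
k(B, a) = -6 + a + 2*B (k(B, a) = ((B + (a - 1*6)) + B)*1**2 = ((B + (a - 6)) + B)*1 = ((B + (-6 + a)) + B)*1 = ((-6 + B + a) + B)*1 = (-6 + a + 2*B)*1 = -6 + a + 2*B)
k(I, -544) + 413771 = (-6 - 544 + 2*(-446)) + 413771 = (-6 - 544 - 892) + 413771 = -1442 + 413771 = 412329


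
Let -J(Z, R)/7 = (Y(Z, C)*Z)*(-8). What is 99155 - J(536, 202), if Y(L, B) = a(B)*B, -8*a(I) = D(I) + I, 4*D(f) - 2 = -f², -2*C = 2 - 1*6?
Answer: 110411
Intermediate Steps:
C = 2 (C = -(2 - 1*6)/2 = -(2 - 6)/2 = -½*(-4) = 2)
D(f) = ½ - f²/4 (D(f) = ½ + (-f²)/4 = ½ - f²/4)
a(I) = -1/16 - I/8 + I²/32 (a(I) = -((½ - I²/4) + I)/8 = -(½ + I - I²/4)/8 = -1/16 - I/8 + I²/32)
Y(L, B) = B*(-1/16 - B/8 + B²/32) (Y(L, B) = (-1/16 - B/8 + B²/32)*B = B*(-1/16 - B/8 + B²/32))
J(Z, R) = -21*Z (J(Z, R) = -7*((1/32)*2*(-2 + 2² - 4*2))*Z*(-8) = -7*((1/32)*2*(-2 + 4 - 8))*Z*(-8) = -7*((1/32)*2*(-6))*Z*(-8) = -7*(-3*Z/8)*(-8) = -21*Z)
99155 - J(536, 202) = 99155 - (-21)*536 = 99155 - 1*(-11256) = 99155 + 11256 = 110411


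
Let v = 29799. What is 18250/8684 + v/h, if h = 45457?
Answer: 544182383/197374294 ≈ 2.7571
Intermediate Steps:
18250/8684 + v/h = 18250/8684 + 29799/45457 = 18250*(1/8684) + 29799*(1/45457) = 9125/4342 + 29799/45457 = 544182383/197374294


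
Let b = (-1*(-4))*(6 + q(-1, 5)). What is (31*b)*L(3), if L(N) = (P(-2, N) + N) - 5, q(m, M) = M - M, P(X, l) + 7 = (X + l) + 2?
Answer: -4464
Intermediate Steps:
P(X, l) = -5 + X + l (P(X, l) = -7 + ((X + l) + 2) = -7 + (2 + X + l) = -5 + X + l)
q(m, M) = 0
L(N) = -12 + 2*N (L(N) = ((-5 - 2 + N) + N) - 5 = ((-7 + N) + N) - 5 = (-7 + 2*N) - 5 = -12 + 2*N)
b = 24 (b = (-1*(-4))*(6 + 0) = 4*6 = 24)
(31*b)*L(3) = (31*24)*(-12 + 2*3) = 744*(-12 + 6) = 744*(-6) = -4464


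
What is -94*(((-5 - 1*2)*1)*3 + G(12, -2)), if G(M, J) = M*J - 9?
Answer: 5076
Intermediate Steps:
G(M, J) = -9 + J*M (G(M, J) = J*M - 9 = -9 + J*M)
-94*(((-5 - 1*2)*1)*3 + G(12, -2)) = -94*(((-5 - 1*2)*1)*3 + (-9 - 2*12)) = -94*(((-5 - 2)*1)*3 + (-9 - 24)) = -94*(-7*1*3 - 33) = -94*(-7*3 - 33) = -94*(-21 - 33) = -94*(-54) = 5076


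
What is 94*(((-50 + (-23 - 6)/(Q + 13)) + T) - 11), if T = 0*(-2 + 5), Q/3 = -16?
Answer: -197964/35 ≈ -5656.1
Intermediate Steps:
Q = -48 (Q = 3*(-16) = -48)
T = 0 (T = 0*3 = 0)
94*(((-50 + (-23 - 6)/(Q + 13)) + T) - 11) = 94*(((-50 + (-23 - 6)/(-48 + 13)) + 0) - 11) = 94*(((-50 - 29/(-35)) + 0) - 11) = 94*(((-50 - 29*(-1/35)) + 0) - 11) = 94*(((-50 + 29/35) + 0) - 11) = 94*((-1721/35 + 0) - 11) = 94*(-1721/35 - 11) = 94*(-2106/35) = -197964/35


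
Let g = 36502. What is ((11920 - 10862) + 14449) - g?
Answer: -20995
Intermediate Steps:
((11920 - 10862) + 14449) - g = ((11920 - 10862) + 14449) - 1*36502 = (1058 + 14449) - 36502 = 15507 - 36502 = -20995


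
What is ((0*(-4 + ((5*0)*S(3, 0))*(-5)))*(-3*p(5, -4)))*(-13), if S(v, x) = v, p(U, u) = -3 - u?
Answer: 0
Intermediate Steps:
((0*(-4 + ((5*0)*S(3, 0))*(-5)))*(-3*p(5, -4)))*(-13) = ((0*(-4 + ((5*0)*3)*(-5)))*(-3*(-3 - 1*(-4))))*(-13) = ((0*(-4 + (0*3)*(-5)))*(-3*(-3 + 4)))*(-13) = ((0*(-4 + 0*(-5)))*(-3*1))*(-13) = ((0*(-4 + 0))*(-3))*(-13) = ((0*(-4))*(-3))*(-13) = (0*(-3))*(-13) = 0*(-13) = 0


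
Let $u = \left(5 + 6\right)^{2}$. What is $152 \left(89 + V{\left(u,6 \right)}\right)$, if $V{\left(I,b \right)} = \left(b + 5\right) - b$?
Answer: $14288$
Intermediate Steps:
$u = 121$ ($u = 11^{2} = 121$)
$V{\left(I,b \right)} = 5$ ($V{\left(I,b \right)} = \left(5 + b\right) - b = 5$)
$152 \left(89 + V{\left(u,6 \right)}\right) = 152 \left(89 + 5\right) = 152 \cdot 94 = 14288$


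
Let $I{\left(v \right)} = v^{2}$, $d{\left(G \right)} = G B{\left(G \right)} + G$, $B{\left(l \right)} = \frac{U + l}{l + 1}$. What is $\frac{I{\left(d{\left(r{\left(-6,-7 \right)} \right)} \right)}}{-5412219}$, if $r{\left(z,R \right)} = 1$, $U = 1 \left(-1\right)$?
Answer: $- \frac{1}{5412219} \approx -1.8477 \cdot 10^{-7}$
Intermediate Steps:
$U = -1$
$B{\left(l \right)} = \frac{-1 + l}{1 + l}$ ($B{\left(l \right)} = \frac{-1 + l}{l + 1} = \frac{-1 + l}{1 + l}$)
$d{\left(G \right)} = G + \frac{G \left(-1 + G\right)}{1 + G}$ ($d{\left(G \right)} = G \frac{-1 + G}{1 + G} + G = \frac{G \left(-1 + G\right)}{1 + G} + G = G + \frac{G \left(-1 + G\right)}{1 + G}$)
$\frac{I{\left(d{\left(r{\left(-6,-7 \right)} \right)} \right)}}{-5412219} = \frac{\left(\frac{2 \cdot 1^{2}}{1 + 1}\right)^{2}}{-5412219} = \left(2 \cdot 1 \cdot \frac{1}{2}\right)^{2} \left(- \frac{1}{5412219}\right) = 1^{2} \left(- \frac{1}{5412219}\right) = 1 \left(- \frac{1}{5412219}\right) = - \frac{1}{5412219}$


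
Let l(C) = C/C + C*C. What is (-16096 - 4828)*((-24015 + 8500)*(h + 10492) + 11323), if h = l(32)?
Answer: 3738594277168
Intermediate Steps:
l(C) = 1 + C**2
h = 1025 (h = 1 + 32**2 = 1 + 1024 = 1025)
(-16096 - 4828)*((-24015 + 8500)*(h + 10492) + 11323) = (-16096 - 4828)*((-24015 + 8500)*(1025 + 10492) + 11323) = -20924*(-15515*11517 + 11323) = -20924*(-178686255 + 11323) = -20924*(-178674932) = 3738594277168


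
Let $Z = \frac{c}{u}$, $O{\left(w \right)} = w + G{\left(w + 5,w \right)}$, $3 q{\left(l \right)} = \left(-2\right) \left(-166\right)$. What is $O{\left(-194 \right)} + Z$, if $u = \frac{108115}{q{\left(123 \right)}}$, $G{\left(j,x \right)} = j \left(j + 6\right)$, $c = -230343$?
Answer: $\frac{3692907903}{108115} \approx 34157.0$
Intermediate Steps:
$q{\left(l \right)} = \frac{332}{3}$ ($q{\left(l \right)} = \frac{\left(-2\right) \left(-166\right)}{3} = \frac{1}{3} \cdot 332 = \frac{332}{3}$)
$G{\left(j,x \right)} = j \left(6 + j\right)$
$u = \frac{324345}{332}$ ($u = \frac{108115}{\frac{332}{3}} = 108115 \cdot \frac{3}{332} = \frac{324345}{332} \approx 976.94$)
$O{\left(w \right)} = w + \left(5 + w\right) \left(11 + w\right)$ ($O{\left(w \right)} = w + \left(w + 5\right) \left(6 + \left(w + 5\right)\right) = w + \left(5 + w\right) \left(6 + \left(5 + w\right)\right) = w + \left(5 + w\right) \left(11 + w\right)$)
$Z = - \frac{25491292}{108115}$ ($Z = - \frac{230343}{\frac{324345}{332}} = \left(-230343\right) \frac{332}{324345} = - \frac{25491292}{108115} \approx -235.78$)
$O{\left(-194 \right)} + Z = \left(-194 + \left(5 - 194\right) \left(11 - 194\right)\right) - \frac{25491292}{108115} = \left(-194 - -34587\right) - \frac{25491292}{108115} = \left(-194 + 34587\right) - \frac{25491292}{108115} = 34393 - \frac{25491292}{108115} = \frac{3692907903}{108115}$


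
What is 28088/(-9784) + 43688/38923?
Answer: -83228229/47602829 ≈ -1.7484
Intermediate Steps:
28088/(-9784) + 43688/38923 = 28088*(-1/9784) + 43688*(1/38923) = -3511/1223 + 43688/38923 = -83228229/47602829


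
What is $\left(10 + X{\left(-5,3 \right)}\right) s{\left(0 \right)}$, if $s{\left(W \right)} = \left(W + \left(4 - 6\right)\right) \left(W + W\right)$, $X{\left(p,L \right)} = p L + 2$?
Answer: $0$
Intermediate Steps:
$X{\left(p,L \right)} = 2 + L p$ ($X{\left(p,L \right)} = L p + 2 = 2 + L p$)
$s{\left(W \right)} = 2 W \left(-2 + W\right)$ ($s{\left(W \right)} = \left(W + \left(4 - 6\right)\right) 2 W = \left(W - 2\right) 2 W = \left(-2 + W\right) 2 W = 2 W \left(-2 + W\right)$)
$\left(10 + X{\left(-5,3 \right)}\right) s{\left(0 \right)} = \left(10 + \left(2 + 3 \left(-5\right)\right)\right) 2 \cdot 0 \left(-2 + 0\right) = \left(10 + \left(2 - 15\right)\right) 2 \cdot 0 \left(-2\right) = \left(10 - 13\right) 0 = \left(-3\right) 0 = 0$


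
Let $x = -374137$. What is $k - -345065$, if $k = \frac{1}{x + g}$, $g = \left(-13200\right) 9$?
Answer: $\frac{170095305904}{492937} \approx 3.4507 \cdot 10^{5}$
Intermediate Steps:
$g = -118800$
$k = - \frac{1}{492937}$ ($k = \frac{1}{-374137 - 118800} = \frac{1}{-492937} = - \frac{1}{492937} \approx -2.0287 \cdot 10^{-6}$)
$k - -345065 = - \frac{1}{492937} - -345065 = - \frac{1}{492937} + 345065 = \frac{170095305904}{492937}$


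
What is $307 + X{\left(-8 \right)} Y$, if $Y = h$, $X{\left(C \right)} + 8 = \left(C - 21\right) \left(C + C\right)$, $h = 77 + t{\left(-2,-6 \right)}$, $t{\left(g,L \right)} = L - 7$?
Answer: $29491$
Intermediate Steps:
$t{\left(g,L \right)} = -7 + L$ ($t{\left(g,L \right)} = L - 7 = -7 + L$)
$h = 64$ ($h = 77 - 13 = 64$)
$X{\left(C \right)} = -8 + 2 C \left(-21 + C\right)$ ($X{\left(C \right)} = -8 + \left(C - 21\right) \left(C + C\right) = -8 + \left(-21 + C\right) 2 C = -8 + 2 C \left(-21 + C\right)$)
$Y = 64$
$307 + X{\left(-8 \right)} Y = 307 + \left(-8 - -336 + 2 \left(-8\right)^{2}\right) 64 = 307 + \left(-8 + 336 + 2 \cdot 64\right) 64 = 307 + \left(-8 + 336 + 128\right) 64 = 307 + 456 \cdot 64 = 307 + 29184 = 29491$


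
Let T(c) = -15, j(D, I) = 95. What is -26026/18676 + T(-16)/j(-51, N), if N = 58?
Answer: -39323/25346 ≈ -1.5514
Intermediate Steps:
-26026/18676 + T(-16)/j(-51, N) = -26026/18676 - 15/95 = -26026*1/18676 - 15*1/95 = -1859/1334 - 3/19 = -39323/25346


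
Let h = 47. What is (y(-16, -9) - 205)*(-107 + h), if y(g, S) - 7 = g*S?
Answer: 3240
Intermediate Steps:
y(g, S) = 7 + S*g (y(g, S) = 7 + g*S = 7 + S*g)
(y(-16, -9) - 205)*(-107 + h) = ((7 - 9*(-16)) - 205)*(-107 + 47) = ((7 + 144) - 205)*(-60) = (151 - 205)*(-60) = -54*(-60) = 3240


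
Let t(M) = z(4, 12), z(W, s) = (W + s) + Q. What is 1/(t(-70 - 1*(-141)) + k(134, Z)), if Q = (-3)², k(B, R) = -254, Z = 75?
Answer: -1/229 ≈ -0.0043668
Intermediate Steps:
Q = 9
z(W, s) = 9 + W + s (z(W, s) = (W + s) + 9 = 9 + W + s)
t(M) = 25 (t(M) = 9 + 4 + 12 = 25)
1/(t(-70 - 1*(-141)) + k(134, Z)) = 1/(25 - 254) = 1/(-229) = -1/229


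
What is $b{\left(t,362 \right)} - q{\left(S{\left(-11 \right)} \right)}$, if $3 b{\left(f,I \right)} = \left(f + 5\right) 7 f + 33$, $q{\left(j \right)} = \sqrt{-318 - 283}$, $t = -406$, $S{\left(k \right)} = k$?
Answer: $\frac{1139675}{3} - i \sqrt{601} \approx 3.7989 \cdot 10^{5} - 24.515 i$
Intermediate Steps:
$q{\left(j \right)} = i \sqrt{601}$ ($q{\left(j \right)} = \sqrt{-601} = i \sqrt{601}$)
$b{\left(f,I \right)} = 11 + \frac{f \left(35 + 7 f\right)}{3}$ ($b{\left(f,I \right)} = \frac{\left(f + 5\right) 7 f + 33}{3} = \frac{\left(5 + f\right) 7 f + 33}{3} = \frac{\left(35 + 7 f\right) f + 33}{3} = \frac{f \left(35 + 7 f\right) + 33}{3} = \frac{33 + f \left(35 + 7 f\right)}{3} = 11 + \frac{f \left(35 + 7 f\right)}{3}$)
$b{\left(t,362 \right)} - q{\left(S{\left(-11 \right)} \right)} = \left(11 + \frac{7 \left(-406\right)^{2}}{3} + \frac{35}{3} \left(-406\right)\right) - i \sqrt{601} = \left(11 + \frac{7}{3} \cdot 164836 - \frac{14210}{3}\right) - i \sqrt{601} = \left(11 + \frac{1153852}{3} - \frac{14210}{3}\right) - i \sqrt{601} = \frac{1139675}{3} - i \sqrt{601}$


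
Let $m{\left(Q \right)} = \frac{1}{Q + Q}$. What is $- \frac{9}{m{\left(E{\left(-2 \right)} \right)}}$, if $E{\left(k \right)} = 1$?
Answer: $-18$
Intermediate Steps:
$m{\left(Q \right)} = \frac{1}{2 Q}$
$- \frac{9}{m{\left(E{\left(-2 \right)} \right)}} = - \frac{9}{\frac{1}{2} \cdot 1^{-1}} = - \frac{9}{\frac{1}{2} \cdot 1} = - 9 \frac{1}{\frac{1}{2}} = \left(-9\right) 2 = -18$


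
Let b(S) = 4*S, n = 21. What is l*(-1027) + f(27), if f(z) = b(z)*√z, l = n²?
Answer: -452907 + 324*√3 ≈ -4.5235e+5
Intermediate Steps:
l = 441 (l = 21² = 441)
f(z) = 4*z^(3/2) (f(z) = (4*z)*√z = 4*z^(3/2))
l*(-1027) + f(27) = 441*(-1027) + 4*27^(3/2) = -452907 + 4*(81*√3) = -452907 + 324*√3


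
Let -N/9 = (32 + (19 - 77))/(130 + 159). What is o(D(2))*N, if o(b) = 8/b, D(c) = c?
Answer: 936/289 ≈ 3.2388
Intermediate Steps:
N = 234/289 (N = -9*(32 + (19 - 77))/(130 + 159) = -9*(32 - 58)/289 = -(-234)/289 = -9*(-26/289) = 234/289 ≈ 0.80969)
o(D(2))*N = (8/2)*(234/289) = (8*(½))*(234/289) = 4*(234/289) = 936/289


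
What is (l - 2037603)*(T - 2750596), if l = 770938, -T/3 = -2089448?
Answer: -4455808270420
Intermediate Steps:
T = 6268344 (T = -3*(-2089448) = 6268344)
(l - 2037603)*(T - 2750596) = (770938 - 2037603)*(6268344 - 2750596) = -1266665*3517748 = -4455808270420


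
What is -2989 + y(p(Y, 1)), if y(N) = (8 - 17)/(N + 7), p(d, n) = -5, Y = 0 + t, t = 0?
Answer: -5987/2 ≈ -2993.5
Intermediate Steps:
Y = 0 (Y = 0 + 0 = 0)
y(N) = -9/(7 + N)
-2989 + y(p(Y, 1)) = -2989 - 9/(7 - 5) = -2989 - 9/2 = -5987/2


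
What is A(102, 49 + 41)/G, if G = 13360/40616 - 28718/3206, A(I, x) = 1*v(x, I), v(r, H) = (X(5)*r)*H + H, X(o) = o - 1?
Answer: -299673306282/70223633 ≈ -4267.4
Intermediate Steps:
X(o) = -1 + o
v(r, H) = H + 4*H*r (v(r, H) = ((-1 + 5)*r)*H + H = (4*r)*H + H = 4*H*r + H = H + 4*H*r)
A(I, x) = I*(1 + 4*x) (A(I, x) = 1*(I*(1 + 4*x)) = I*(1 + 4*x))
G = -70223633/8138431 (G = 13360*(1/40616) - 28718*1/3206 = 1670/5077 - 14359/1603 = -70223633/8138431 ≈ -8.6286)
A(102, 49 + 41)/G = (102*(1 + 4*(49 + 41)))/(-70223633/8138431) = (102*(1 + 4*90))*(-8138431/70223633) = (102*(1 + 360))*(-8138431/70223633) = (102*361)*(-8138431/70223633) = 36822*(-8138431/70223633) = -299673306282/70223633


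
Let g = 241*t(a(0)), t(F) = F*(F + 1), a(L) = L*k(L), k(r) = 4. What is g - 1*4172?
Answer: -4172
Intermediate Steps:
a(L) = 4*L (a(L) = L*4 = 4*L)
t(F) = F*(1 + F)
g = 0 (g = 241*((4*0)*(1 + 4*0)) = 241*(0*(1 + 0)) = 241*(0*1) = 241*0 = 0)
g - 1*4172 = 0 - 1*4172 = 0 - 4172 = -4172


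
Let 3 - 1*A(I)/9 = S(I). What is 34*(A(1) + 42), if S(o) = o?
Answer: 2040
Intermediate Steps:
A(I) = 27 - 9*I
34*(A(1) + 42) = 34*((27 - 9*1) + 42) = 34*((27 - 9) + 42) = 34*(18 + 42) = 34*60 = 2040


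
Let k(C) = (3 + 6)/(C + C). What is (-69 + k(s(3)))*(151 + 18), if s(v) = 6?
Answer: -46137/4 ≈ -11534.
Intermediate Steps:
k(C) = 9/(2*C) (k(C) = 9/((2*C)) = 9*(1/(2*C)) = 9/(2*C))
(-69 + k(s(3)))*(151 + 18) = (-69 + (9/2)/6)*(151 + 18) = (-69 + (9/2)*(⅙))*169 = (-69 + ¾)*169 = -273/4*169 = -46137/4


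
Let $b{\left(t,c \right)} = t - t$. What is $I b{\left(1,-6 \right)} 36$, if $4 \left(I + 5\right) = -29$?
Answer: $0$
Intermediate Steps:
$b{\left(t,c \right)} = 0$
$I = - \frac{49}{4}$ ($I = -5 + \frac{1}{4} \left(-29\right) = -5 - \frac{29}{4} = - \frac{49}{4} \approx -12.25$)
$I b{\left(1,-6 \right)} 36 = \left(- \frac{49}{4}\right) 0 \cdot 36 = 0 \cdot 36 = 0$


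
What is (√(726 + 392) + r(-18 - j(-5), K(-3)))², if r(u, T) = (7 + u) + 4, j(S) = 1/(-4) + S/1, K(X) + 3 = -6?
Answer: 17937/16 - 7*√1118/2 ≈ 1004.0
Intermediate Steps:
K(X) = -9 (K(X) = -3 - 6 = -9)
j(S) = -¼ + S (j(S) = 1*(-¼) + S*1 = -¼ + S)
r(u, T) = 11 + u
(√(726 + 392) + r(-18 - j(-5), K(-3)))² = (√(726 + 392) + (11 + (-18 - (-¼ - 5))))² = (√1118 + (11 + (-18 - 1*(-21/4))))² = (√1118 + (11 + (-18 + 21/4)))² = (√1118 + (11 - 51/4))² = (√1118 - 7/4)² = (-7/4 + √1118)²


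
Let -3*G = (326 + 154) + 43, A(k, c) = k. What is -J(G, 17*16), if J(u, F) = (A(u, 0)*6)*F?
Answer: 284512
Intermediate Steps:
G = -523/3 (G = -((326 + 154) + 43)/3 = -(480 + 43)/3 = -⅓*523 = -523/3 ≈ -174.33)
J(u, F) = 6*F*u (J(u, F) = (u*6)*F = (6*u)*F = 6*F*u)
-J(G, 17*16) = -6*17*16*(-523)/3 = -6*272*(-523)/3 = -1*(-284512) = 284512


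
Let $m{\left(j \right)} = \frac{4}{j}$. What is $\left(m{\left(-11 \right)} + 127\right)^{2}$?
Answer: $\frac{1940449}{121} \approx 16037.0$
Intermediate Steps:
$\left(m{\left(-11 \right)} + 127\right)^{2} = \left(\frac{4}{-11} + 127\right)^{2} = \left(4 \left(- \frac{1}{11}\right) + 127\right)^{2} = \left(- \frac{4}{11} + 127\right)^{2} = \left(\frac{1393}{11}\right)^{2} = \frac{1940449}{121}$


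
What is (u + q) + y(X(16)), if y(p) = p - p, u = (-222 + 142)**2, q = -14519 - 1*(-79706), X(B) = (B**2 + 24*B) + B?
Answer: 71587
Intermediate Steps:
X(B) = B**2 + 25*B
q = 65187 (q = -14519 + 79706 = 65187)
u = 6400 (u = (-80)**2 = 6400)
y(p) = 0
(u + q) + y(X(16)) = (6400 + 65187) + 0 = 71587 + 0 = 71587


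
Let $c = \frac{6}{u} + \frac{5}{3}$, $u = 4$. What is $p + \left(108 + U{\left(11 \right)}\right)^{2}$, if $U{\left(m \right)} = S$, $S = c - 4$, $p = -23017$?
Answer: $- \frac{415163}{36} \approx -11532.0$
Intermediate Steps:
$c = \frac{19}{6}$ ($c = \frac{6}{4} + \frac{5}{3} = 6 \cdot \frac{1}{4} + 5 \cdot \frac{1}{3} = \frac{3}{2} + \frac{5}{3} = \frac{19}{6} \approx 3.1667$)
$S = - \frac{5}{6}$ ($S = \frac{19}{6} - 4 = - \frac{5}{6} \approx -0.83333$)
$U{\left(m \right)} = - \frac{5}{6}$
$p + \left(108 + U{\left(11 \right)}\right)^{2} = -23017 + \left(108 - \frac{5}{6}\right)^{2} = -23017 + \left(\frac{643}{6}\right)^{2} = -23017 + \frac{413449}{36} = - \frac{415163}{36}$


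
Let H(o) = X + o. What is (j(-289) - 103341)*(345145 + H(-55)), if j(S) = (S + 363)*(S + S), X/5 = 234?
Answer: -50593087380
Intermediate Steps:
X = 1170 (X = 5*234 = 1170)
j(S) = 2*S*(363 + S) (j(S) = (363 + S)*(2*S) = 2*S*(363 + S))
H(o) = 1170 + o
(j(-289) - 103341)*(345145 + H(-55)) = (2*(-289)*(363 - 289) - 103341)*(345145 + (1170 - 55)) = (2*(-289)*74 - 103341)*(345145 + 1115) = (-42772 - 103341)*346260 = -146113*346260 = -50593087380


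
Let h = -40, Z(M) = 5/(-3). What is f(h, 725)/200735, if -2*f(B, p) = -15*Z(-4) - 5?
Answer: -2/40147 ≈ -4.9817e-5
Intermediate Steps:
Z(M) = -5/3 (Z(M) = 5*(-1/3) = -5/3)
f(B, p) = -10 (f(B, p) = -(-15*(-5/3) - 5)/2 = -(25 - 5)/2 = -1/2*20 = -10)
f(h, 725)/200735 = -10/200735 = -10*1/200735 = -2/40147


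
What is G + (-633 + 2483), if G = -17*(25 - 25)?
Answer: 1850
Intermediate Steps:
G = 0 (G = -17*0 = 0)
G + (-633 + 2483) = 0 + (-633 + 2483) = 0 + 1850 = 1850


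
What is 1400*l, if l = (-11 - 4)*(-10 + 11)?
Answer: -21000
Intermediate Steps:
l = -15 (l = -15*1 = -15)
1400*l = 1400*(-15) = -21000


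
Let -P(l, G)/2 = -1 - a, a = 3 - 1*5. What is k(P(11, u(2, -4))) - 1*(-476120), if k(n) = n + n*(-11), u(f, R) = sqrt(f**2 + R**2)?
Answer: 476140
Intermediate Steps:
a = -2 (a = 3 - 5 = -2)
u(f, R) = sqrt(R**2 + f**2)
P(l, G) = -2 (P(l, G) = -2*(-1 - 1*(-2)) = -2*(-1 + 2) = -2*1 = -2)
k(n) = -10*n (k(n) = n - 11*n = -10*n)
k(P(11, u(2, -4))) - 1*(-476120) = -10*(-2) - 1*(-476120) = 20 + 476120 = 476140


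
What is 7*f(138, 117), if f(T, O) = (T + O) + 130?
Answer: 2695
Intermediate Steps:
f(T, O) = 130 + O + T (f(T, O) = (O + T) + 130 = 130 + O + T)
7*f(138, 117) = 7*(130 + 117 + 138) = 7*385 = 2695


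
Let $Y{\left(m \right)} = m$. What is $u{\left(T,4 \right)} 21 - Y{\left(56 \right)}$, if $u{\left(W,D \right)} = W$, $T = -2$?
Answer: $-98$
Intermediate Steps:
$u{\left(T,4 \right)} 21 - Y{\left(56 \right)} = \left(-2\right) 21 - 56 = -42 - 56 = -98$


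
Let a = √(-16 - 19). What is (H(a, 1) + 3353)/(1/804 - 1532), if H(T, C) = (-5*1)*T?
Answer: -385116/175961 + 4020*I*√35/1231727 ≈ -2.1886 + 0.019308*I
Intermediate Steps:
a = I*√35 (a = √(-35) = I*√35 ≈ 5.9161*I)
H(T, C) = -5*T
(H(a, 1) + 3353)/(1/804 - 1532) = (-5*I*√35 + 3353)/(1/804 - 1532) = (3353 - 5*I*√35)/(-1231727/804) = (3353 - 5*I*√35)*(-804/1231727) = -385116/175961 + 4020*I*√35/1231727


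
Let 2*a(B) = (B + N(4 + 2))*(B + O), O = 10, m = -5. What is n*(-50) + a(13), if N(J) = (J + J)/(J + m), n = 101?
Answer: -9525/2 ≈ -4762.5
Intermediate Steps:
N(J) = 2*J/(-5 + J) (N(J) = (J + J)/(J - 5) = (2*J)/(-5 + J) = 2*J/(-5 + J))
a(B) = (10 + B)*(12 + B)/2 (a(B) = ((B + 2*(4 + 2)/(-5 + (4 + 2)))*(B + 10))/2 = ((B + 2*6/(-5 + 6))*(10 + B))/2 = ((B + 2*6/1)*(10 + B))/2 = ((B + 2*6*1)*(10 + B))/2 = ((B + 12)*(10 + B))/2 = ((12 + B)*(10 + B))/2 = ((10 + B)*(12 + B))/2 = (10 + B)*(12 + B)/2)
n*(-50) + a(13) = 101*(-50) + (60 + (½)*13² + 11*13) = -5050 + (60 + (½)*169 + 143) = -5050 + (60 + 169/2 + 143) = -5050 + 575/2 = -9525/2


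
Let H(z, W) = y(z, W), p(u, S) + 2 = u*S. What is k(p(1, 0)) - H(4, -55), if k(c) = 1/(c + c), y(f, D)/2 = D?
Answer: 439/4 ≈ 109.75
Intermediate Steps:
y(f, D) = 2*D
p(u, S) = -2 + S*u (p(u, S) = -2 + u*S = -2 + S*u)
k(c) = 1/(2*c)
H(z, W) = 2*W
k(p(1, 0)) - H(4, -55) = 1/(2*(-2 + 0*1)) - 2*(-55) = 1/(2*(-2 + 0)) - 1*(-110) = (1/2)/(-2) + 110 = (1/2)*(-1/2) + 110 = -1/4 + 110 = 439/4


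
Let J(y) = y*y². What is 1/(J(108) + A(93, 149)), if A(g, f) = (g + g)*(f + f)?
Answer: 1/1315140 ≈ 7.6038e-7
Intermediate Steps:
A(g, f) = 4*f*g (A(g, f) = (2*g)*(2*f) = 4*f*g)
J(y) = y³
1/(J(108) + A(93, 149)) = 1/(108³ + 4*149*93) = 1/(1259712 + 55428) = 1/1315140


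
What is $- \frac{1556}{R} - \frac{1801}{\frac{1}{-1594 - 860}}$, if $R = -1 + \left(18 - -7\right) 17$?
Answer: $\frac{468482935}{106} \approx 4.4196 \cdot 10^{6}$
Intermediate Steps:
$R = 424$ ($R = -1 + \left(18 + 7\right) 17 = -1 + 25 \cdot 17 = -1 + 425 = 424$)
$- \frac{1556}{R} - \frac{1801}{\frac{1}{-1594 - 860}} = - \frac{1556}{424} - \frac{1801}{\frac{1}{-1594 - 860}} = \left(-1556\right) \frac{1}{424} - \frac{1801}{\frac{1}{-1594 - 860}} = - \frac{389}{106} - \frac{1801}{\frac{1}{-2454}} = - \frac{389}{106} - \frac{1801}{- \frac{1}{2454}} = - \frac{389}{106} - -4419654 = - \frac{389}{106} + 4419654 = \frac{468482935}{106}$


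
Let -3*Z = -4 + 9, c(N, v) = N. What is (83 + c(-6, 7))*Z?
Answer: -385/3 ≈ -128.33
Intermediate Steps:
Z = -5/3 (Z = -(-4 + 9)/3 = -⅓*5 = -5/3 ≈ -1.6667)
(83 + c(-6, 7))*Z = (83 - 6)*(-5/3) = 77*(-5/3) = -385/3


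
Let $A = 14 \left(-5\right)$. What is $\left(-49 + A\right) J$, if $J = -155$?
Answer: $18445$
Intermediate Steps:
$A = -70$
$\left(-49 + A\right) J = \left(-49 - 70\right) \left(-155\right) = \left(-119\right) \left(-155\right) = 18445$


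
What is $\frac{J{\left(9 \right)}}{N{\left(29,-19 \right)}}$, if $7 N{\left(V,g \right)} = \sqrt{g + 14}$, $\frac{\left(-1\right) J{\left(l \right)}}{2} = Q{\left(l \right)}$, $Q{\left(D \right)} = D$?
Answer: $\frac{126 i \sqrt{5}}{5} \approx 56.349 i$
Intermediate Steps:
$J{\left(l \right)} = - 2 l$
$N{\left(V,g \right)} = \frac{\sqrt{14 + g}}{7}$ ($N{\left(V,g \right)} = \frac{\sqrt{g + 14}}{7} = \frac{\sqrt{14 + g}}{7}$)
$\frac{J{\left(9 \right)}}{N{\left(29,-19 \right)}} = \frac{\left(-2\right) 9}{\frac{1}{7} \sqrt{14 - 19}} = - \frac{18}{\frac{1}{7} \sqrt{-5}} = - \frac{18}{\frac{1}{7} i \sqrt{5}} = - 18 \left(- \frac{7 i \sqrt{5}}{5}\right) = \frac{126 i \sqrt{5}}{5}$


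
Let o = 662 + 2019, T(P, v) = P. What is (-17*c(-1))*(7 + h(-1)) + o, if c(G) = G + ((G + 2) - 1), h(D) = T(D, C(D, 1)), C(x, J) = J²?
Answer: 2783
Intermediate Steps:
h(D) = D
o = 2681
c(G) = 1 + 2*G (c(G) = G + ((2 + G) - 1) = G + (1 + G) = 1 + 2*G)
(-17*c(-1))*(7 + h(-1)) + o = (-17*(1 + 2*(-1)))*(7 - 1) + 2681 = -17*(1 - 2)*6 + 2681 = -17*(-1)*6 + 2681 = 17*6 + 2681 = 102 + 2681 = 2783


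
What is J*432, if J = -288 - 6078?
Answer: -2750112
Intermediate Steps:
J = -6366
J*432 = -6366*432 = -2750112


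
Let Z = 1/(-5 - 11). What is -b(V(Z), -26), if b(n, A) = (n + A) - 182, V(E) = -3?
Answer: 211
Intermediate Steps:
Z = -1/16 (Z = 1/(-16) = -1/16 ≈ -0.062500)
b(n, A) = -182 + A + n (b(n, A) = (A + n) - 182 = -182 + A + n)
-b(V(Z), -26) = -(-182 - 26 - 3) = -1*(-211) = 211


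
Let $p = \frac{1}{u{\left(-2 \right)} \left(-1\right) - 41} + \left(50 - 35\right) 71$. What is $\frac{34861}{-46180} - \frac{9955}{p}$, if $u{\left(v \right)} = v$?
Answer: $- \frac{9688535437}{959020060} \approx -10.103$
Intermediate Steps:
$p = \frac{41534}{39}$ ($p = \frac{1}{\left(-2\right) \left(-1\right) - 41} + \left(50 - 35\right) 71 = \frac{1}{2 - 41} + \left(50 - 35\right) 71 = \frac{1}{-39} + 15 \cdot 71 = - \frac{1}{39} + 1065 = \frac{41534}{39} \approx 1065.0$)
$\frac{34861}{-46180} - \frac{9955}{p} = \frac{34861}{-46180} - \frac{9955}{\frac{41534}{39}} = 34861 \left(- \frac{1}{46180}\right) - \frac{388245}{41534} = - \frac{34861}{46180} - \frac{388245}{41534} = - \frac{9688535437}{959020060}$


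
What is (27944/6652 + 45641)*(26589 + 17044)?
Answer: 3312092411377/1663 ≈ 1.9916e+9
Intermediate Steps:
(27944/6652 + 45641)*(26589 + 17044) = (27944*(1/6652) + 45641)*43633 = (6986/1663 + 45641)*43633 = (75907969/1663)*43633 = 3312092411377/1663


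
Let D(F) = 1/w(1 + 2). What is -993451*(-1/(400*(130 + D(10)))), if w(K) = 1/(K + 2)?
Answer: 993451/54000 ≈ 18.397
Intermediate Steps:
w(K) = 1/(2 + K)
D(F) = 5 (D(F) = 1/(1/(2 + (1 + 2))) = 1/(1/(2 + 3)) = 1/(1/5) = 5)
-993451*(-1/(400*(130 + D(10)))) = -993451*(-1/(400*(130 + 5))) = -993451/(135*(-400)) = -993451/(-54000) = -993451*(-1/54000) = 993451/54000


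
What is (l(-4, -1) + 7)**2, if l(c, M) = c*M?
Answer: 121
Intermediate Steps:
l(c, M) = M*c
(l(-4, -1) + 7)**2 = (-1*(-4) + 7)**2 = (4 + 7)**2 = 11**2 = 121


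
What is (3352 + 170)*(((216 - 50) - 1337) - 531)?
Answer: -5994444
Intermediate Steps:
(3352 + 170)*(((216 - 50) - 1337) - 531) = 3522*((166 - 1337) - 531) = 3522*(-1171 - 531) = 3522*(-1702) = -5994444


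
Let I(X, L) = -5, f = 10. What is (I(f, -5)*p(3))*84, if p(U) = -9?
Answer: 3780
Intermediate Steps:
(I(f, -5)*p(3))*84 = -5*(-9)*84 = 45*84 = 3780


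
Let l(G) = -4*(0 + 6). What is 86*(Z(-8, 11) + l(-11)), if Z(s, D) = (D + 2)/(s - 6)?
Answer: -15007/7 ≈ -2143.9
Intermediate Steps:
l(G) = -24 (l(G) = -4*6 = -24)
Z(s, D) = (2 + D)/(-6 + s)
86*(Z(-8, 11) + l(-11)) = 86*((2 + 11)/(-6 - 8) - 24) = 86*(13/(-14) - 24) = 86*(-1/14*13 - 24) = 86*(-13/14 - 24) = 86*(-349/14) = -15007/7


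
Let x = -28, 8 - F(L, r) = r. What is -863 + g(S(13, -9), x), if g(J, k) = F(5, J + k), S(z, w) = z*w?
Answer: -710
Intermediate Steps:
S(z, w) = w*z
F(L, r) = 8 - r
g(J, k) = 8 - J - k (g(J, k) = 8 - (J + k) = 8 + (-J - k) = 8 - J - k)
-863 + g(S(13, -9), x) = -863 + (8 - (-9)*13 - 1*(-28)) = -863 + (8 - 1*(-117) + 28) = -863 + (8 + 117 + 28) = -863 + 153 = -710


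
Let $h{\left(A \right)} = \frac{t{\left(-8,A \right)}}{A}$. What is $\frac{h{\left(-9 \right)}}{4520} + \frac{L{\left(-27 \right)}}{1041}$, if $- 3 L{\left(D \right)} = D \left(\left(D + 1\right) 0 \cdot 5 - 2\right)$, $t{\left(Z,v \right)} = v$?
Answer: $- \frac{26773}{1568440} \approx -0.01707$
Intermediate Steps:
$L{\left(D \right)} = \frac{2 D}{3}$ ($L{\left(D \right)} = - \frac{D \left(\left(D + 1\right) 0 \cdot 5 - 2\right)}{3} = - \frac{D \left(\left(1 + D\right) 0 - 2\right)}{3} = - \frac{D \left(0 - 2\right)}{3} = - \frac{D \left(-2\right)}{3} = - \frac{\left(-2\right) D}{3} = \frac{2 D}{3}$)
$h{\left(A \right)} = 1$ ($h{\left(A \right)} = \frac{A}{A} = 1$)
$\frac{h{\left(-9 \right)}}{4520} + \frac{L{\left(-27 \right)}}{1041} = 1 \cdot \frac{1}{4520} + \frac{\frac{2}{3} \left(-27\right)}{1041} = 1 \cdot \frac{1}{4520} - \frac{6}{347} = \frac{1}{4520} - \frac{6}{347} = - \frac{26773}{1568440}$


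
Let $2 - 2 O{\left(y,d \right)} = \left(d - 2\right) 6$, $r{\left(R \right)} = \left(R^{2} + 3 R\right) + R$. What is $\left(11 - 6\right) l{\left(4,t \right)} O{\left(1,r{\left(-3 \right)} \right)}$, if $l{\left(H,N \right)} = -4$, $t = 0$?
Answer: $-320$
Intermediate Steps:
$r{\left(R \right)} = R^{2} + 4 R$
$O{\left(y,d \right)} = 7 - 3 d$ ($O{\left(y,d \right)} = 1 - \frac{\left(d - 2\right) 6}{2} = 1 - \frac{\left(-2 + d\right) 6}{2} = 1 - \frac{-12 + 6 d}{2} = 1 - \left(-6 + 3 d\right) = 7 - 3 d$)
$\left(11 - 6\right) l{\left(4,t \right)} O{\left(1,r{\left(-3 \right)} \right)} = \left(11 - 6\right) \left(-4\right) \left(7 - 3 \left(- 3 \left(4 - 3\right)\right)\right) = \left(11 - 6\right) \left(-4\right) \left(7 - 3 \left(\left(-3\right) 1\right)\right) = 5 \left(-4\right) \left(7 - -9\right) = - 20 \left(7 + 9\right) = \left(-20\right) 16 = -320$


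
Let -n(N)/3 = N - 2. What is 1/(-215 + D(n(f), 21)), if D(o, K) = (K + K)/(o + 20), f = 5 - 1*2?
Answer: -17/3613 ≈ -0.0047052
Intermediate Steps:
f = 3 (f = 5 - 2 = 3)
n(N) = 6 - 3*N (n(N) = -3*(N - 2) = -3*(-2 + N) = 6 - 3*N)
D(o, K) = 2*K/(20 + o) (D(o, K) = (2*K)/(20 + o) = 2*K/(20 + o))
1/(-215 + D(n(f), 21)) = 1/(-215 + 2*21/(20 + (6 - 3*3))) = 1/(-215 + 2*21/(20 + (6 - 9))) = 1/(-215 + 2*21/(20 - 3)) = 1/(-215 + 2*21/17) = 1/(-215 + 2*21*(1/17)) = 1/(-215 + 42/17) = 1/(-3613/17) = -17/3613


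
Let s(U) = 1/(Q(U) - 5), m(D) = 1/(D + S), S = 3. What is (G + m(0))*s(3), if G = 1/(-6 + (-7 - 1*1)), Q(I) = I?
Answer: -11/84 ≈ -0.13095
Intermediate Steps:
m(D) = 1/(3 + D) (m(D) = 1/(D + 3) = 1/(3 + D))
G = -1/14 (G = 1/(-6 + (-7 - 1)) = 1/(-6 - 8) = 1/(-14) = -1/14 ≈ -0.071429)
s(U) = 1/(-5 + U) (s(U) = 1/(U - 5) = 1/(-5 + U))
(G + m(0))*s(3) = (-1/14 + 1/(3 + 0))/(-5 + 3) = (-1/14 + 1/3)/(-2) = (-1/14 + ⅓)*(-½) = (11/42)*(-½) = -11/84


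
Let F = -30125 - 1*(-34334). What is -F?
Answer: -4209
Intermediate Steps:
F = 4209 (F = -30125 + 34334 = 4209)
-F = -1*4209 = -4209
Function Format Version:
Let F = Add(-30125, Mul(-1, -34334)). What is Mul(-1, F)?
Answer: -4209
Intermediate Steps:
F = 4209 (F = Add(-30125, 34334) = 4209)
Mul(-1, F) = Mul(-1, 4209) = -4209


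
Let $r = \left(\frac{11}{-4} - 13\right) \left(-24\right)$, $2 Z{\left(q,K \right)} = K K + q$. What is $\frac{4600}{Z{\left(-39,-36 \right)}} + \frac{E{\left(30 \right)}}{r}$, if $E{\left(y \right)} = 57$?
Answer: $\frac{394361}{52794} \approx 7.4698$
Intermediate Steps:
$Z{\left(q,K \right)} = \frac{q}{2} + \frac{K^{2}}{2}$ ($Z{\left(q,K \right)} = \frac{K K + q}{2} = \frac{K^{2} + q}{2} = \frac{q + K^{2}}{2} = \frac{q}{2} + \frac{K^{2}}{2}$)
$r = 378$ ($r = \left(11 \left(- \frac{1}{4}\right) - 13\right) \left(-24\right) = \left(- \frac{11}{4} - 13\right) \left(-24\right) = \left(- \frac{63}{4}\right) \left(-24\right) = 378$)
$\frac{4600}{Z{\left(-39,-36 \right)}} + \frac{E{\left(30 \right)}}{r} = \frac{4600}{\frac{1}{2} \left(-39\right) + \frac{\left(-36\right)^{2}}{2}} + \frac{57}{378} = \frac{4600}{- \frac{39}{2} + \frac{1}{2} \cdot 1296} + 57 \cdot \frac{1}{378} = \frac{4600}{- \frac{39}{2} + 648} + \frac{19}{126} = \frac{4600}{\frac{1257}{2}} + \frac{19}{126} = 4600 \cdot \frac{2}{1257} + \frac{19}{126} = \frac{9200}{1257} + \frac{19}{126} = \frac{394361}{52794}$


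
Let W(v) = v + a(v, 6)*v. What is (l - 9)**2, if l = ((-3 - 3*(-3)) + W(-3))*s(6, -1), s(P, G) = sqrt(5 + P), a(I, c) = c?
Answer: 2556 + 270*sqrt(11) ≈ 3451.5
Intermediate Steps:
W(v) = 7*v (W(v) = v + 6*v = 7*v)
l = -15*sqrt(11) (l = ((-3 - 3*(-3)) + 7*(-3))*sqrt(5 + 6) = ((-3 + 9) - 21)*sqrt(11) = (6 - 21)*sqrt(11) = -15*sqrt(11) ≈ -49.749)
(l - 9)**2 = (-15*sqrt(11) - 9)**2 = (-9 - 15*sqrt(11))**2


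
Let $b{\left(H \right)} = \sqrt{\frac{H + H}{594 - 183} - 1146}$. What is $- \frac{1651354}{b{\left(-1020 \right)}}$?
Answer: $\frac{825677 i \sqrt{440866}}{11263} \approx 48675.0 i$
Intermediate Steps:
$b{\left(H \right)} = \sqrt{-1146 + \frac{2 H}{411}}$ ($b{\left(H \right)} = \sqrt{\frac{2 H}{411} - 1146} = \sqrt{-1146 + \frac{2 H}{411}}$)
$- \frac{1651354}{b{\left(-1020 \right)}} = - \frac{1651354}{\frac{1}{411} \sqrt{-193583466 + 822 \left(-1020\right)}} = - \frac{1651354}{\frac{1}{411} \sqrt{-193583466 - 838440}} = - \frac{1651354}{\frac{1}{411} \sqrt{-194421906}} = - \frac{1651354}{\frac{1}{411} \cdot 21 i \sqrt{440866}} = - \frac{1651354}{\frac{7}{137} i \sqrt{440866}} = - 1651354 \left(- \frac{i \sqrt{440866}}{22526}\right) = \frac{825677 i \sqrt{440866}}{11263}$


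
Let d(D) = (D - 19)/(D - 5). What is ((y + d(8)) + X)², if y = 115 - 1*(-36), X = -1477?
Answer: 15912121/9 ≈ 1.7680e+6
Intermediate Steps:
d(D) = (-19 + D)/(-5 + D)
y = 151 (y = 115 + 36 = 151)
((y + d(8)) + X)² = ((151 + (-19 + 8)/(-5 + 8)) - 1477)² = ((151 - 11/3) - 1477)² = (442/3 - 1477)² = (-3989/3)² = 15912121/9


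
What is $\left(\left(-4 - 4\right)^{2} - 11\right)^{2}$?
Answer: $2809$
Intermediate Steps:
$\left(\left(-4 - 4\right)^{2} - 11\right)^{2} = \left(\left(-8\right)^{2} - 11\right)^{2} = \left(64 - 11\right)^{2} = 53^{2} = 2809$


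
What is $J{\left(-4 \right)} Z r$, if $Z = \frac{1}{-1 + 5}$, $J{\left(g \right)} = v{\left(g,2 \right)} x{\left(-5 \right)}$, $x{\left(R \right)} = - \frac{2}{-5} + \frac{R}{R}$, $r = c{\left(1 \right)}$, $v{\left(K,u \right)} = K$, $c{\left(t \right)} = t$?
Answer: $- \frac{7}{5} \approx -1.4$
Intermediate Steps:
$r = 1$
$x{\left(R \right)} = \frac{7}{5}$ ($x{\left(R \right)} = \left(-2\right) \left(- \frac{1}{5}\right) + 1 = \frac{2}{5} + 1 = \frac{7}{5}$)
$J{\left(g \right)} = \frac{7 g}{5}$ ($J{\left(g \right)} = g \frac{7}{5} = \frac{7 g}{5}$)
$Z = \frac{1}{4} \approx 0.25$
$J{\left(-4 \right)} Z r = \frac{7}{5} \left(-4\right) \frac{1}{4} \cdot 1 = \left(- \frac{28}{5}\right) \frac{1}{4} \cdot 1 = \left(- \frac{7}{5}\right) 1 = - \frac{7}{5}$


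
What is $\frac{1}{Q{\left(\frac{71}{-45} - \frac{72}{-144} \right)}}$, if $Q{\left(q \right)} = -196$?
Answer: $- \frac{1}{196} \approx -0.005102$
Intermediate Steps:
$\frac{1}{Q{\left(\frac{71}{-45} - \frac{72}{-144} \right)}} = \frac{1}{-196} = - \frac{1}{196}$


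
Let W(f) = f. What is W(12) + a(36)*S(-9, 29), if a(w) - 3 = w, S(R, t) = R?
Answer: -339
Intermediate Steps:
a(w) = 3 + w
W(12) + a(36)*S(-9, 29) = 12 + (3 + 36)*(-9) = 12 + 39*(-9) = 12 - 351 = -339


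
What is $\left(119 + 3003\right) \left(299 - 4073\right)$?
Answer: $-11782428$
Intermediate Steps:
$\left(119 + 3003\right) \left(299 - 4073\right) = 3122 \left(299 - 4073\right) = 3122 \left(-3774\right) = -11782428$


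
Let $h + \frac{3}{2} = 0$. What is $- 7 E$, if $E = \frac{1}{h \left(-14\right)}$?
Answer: $- \frac{1}{3} \approx -0.33333$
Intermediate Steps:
$h = - \frac{3}{2}$ ($h = - \frac{3}{2} + 0 = - \frac{3}{2} \approx -1.5$)
$E = \frac{1}{21}$ ($E = \frac{1}{\left(- \frac{3}{2}\right) \left(-14\right)} = \frac{1}{21} \approx 0.047619$)
$- 7 E = \left(-7\right) \frac{1}{21} = - \frac{1}{3}$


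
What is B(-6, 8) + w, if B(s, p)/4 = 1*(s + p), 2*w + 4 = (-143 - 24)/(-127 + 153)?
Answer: 145/52 ≈ 2.7885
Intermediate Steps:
w = -271/52 (w = -2 + ((-143 - 24)/(-127 + 153))/2 = -2 + (-167/26)/2 = -2 + (-167*1/26)/2 = -2 + (1/2)*(-167/26) = -2 - 167/52 = -271/52 ≈ -5.2115)
B(s, p) = 4*p + 4*s (B(s, p) = 4*(1*(s + p)) = 4*(1*(p + s)) = 4*(p + s) = 4*p + 4*s)
B(-6, 8) + w = (4*8 + 4*(-6)) - 271/52 = (32 - 24) - 271/52 = 8 - 271/52 = 145/52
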